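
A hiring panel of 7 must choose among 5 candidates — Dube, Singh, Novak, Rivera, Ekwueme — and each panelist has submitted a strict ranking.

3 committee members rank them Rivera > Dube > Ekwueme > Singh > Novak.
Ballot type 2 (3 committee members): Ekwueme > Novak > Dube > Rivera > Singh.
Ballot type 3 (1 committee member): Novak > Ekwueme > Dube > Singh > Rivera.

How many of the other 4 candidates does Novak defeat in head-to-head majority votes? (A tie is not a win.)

Novak against each rival (7 committee members):
Novak vs Dube: 3+1 = 4 for Novak, 3 for Dube — Novak by 4–3.
Novak vs Singh: 4 to 3, Novak.
Novak vs Rivera: 3+1 = 4 for Novak, 3 for Rivera — Novak by 4–3.
Novak vs Ekwueme: Ekwueme wins 6–1.
Novak beats Dube, Singh, Rivera; loses to Ekwueme — 3 pairwise wins.

3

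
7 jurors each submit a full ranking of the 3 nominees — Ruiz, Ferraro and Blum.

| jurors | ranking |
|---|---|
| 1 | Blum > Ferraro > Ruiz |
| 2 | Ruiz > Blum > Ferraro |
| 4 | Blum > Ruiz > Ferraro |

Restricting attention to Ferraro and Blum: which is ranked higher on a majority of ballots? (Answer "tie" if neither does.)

No ballot ranks Ferraro above Blum: 0.
Ballots ranking Blum above Ferraro: 7 − 0 = 7.
Blum wins the head-to-head 7–0.

Blum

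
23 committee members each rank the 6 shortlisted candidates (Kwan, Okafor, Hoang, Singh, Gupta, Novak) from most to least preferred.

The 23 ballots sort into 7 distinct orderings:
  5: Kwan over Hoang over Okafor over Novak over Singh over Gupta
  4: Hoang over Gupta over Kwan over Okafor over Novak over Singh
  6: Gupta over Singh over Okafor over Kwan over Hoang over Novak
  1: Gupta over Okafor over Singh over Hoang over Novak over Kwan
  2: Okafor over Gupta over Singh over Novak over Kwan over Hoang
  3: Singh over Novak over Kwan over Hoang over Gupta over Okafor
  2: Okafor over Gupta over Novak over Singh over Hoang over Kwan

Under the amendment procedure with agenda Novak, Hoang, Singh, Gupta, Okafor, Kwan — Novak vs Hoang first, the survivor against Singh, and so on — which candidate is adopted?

Round 1: Novak vs Hoang — 7–16, Hoang advances.
Round 2: Hoang vs Singh — 9–14, Singh advances.
Round 3: Singh vs Gupta — 8–15, Gupta advances.
Round 4: Gupta vs Okafor — 14–9, Gupta advances.
Round 5: Gupta vs Kwan — 15–8, Gupta advances.
Gupta survives the agenda.

Gupta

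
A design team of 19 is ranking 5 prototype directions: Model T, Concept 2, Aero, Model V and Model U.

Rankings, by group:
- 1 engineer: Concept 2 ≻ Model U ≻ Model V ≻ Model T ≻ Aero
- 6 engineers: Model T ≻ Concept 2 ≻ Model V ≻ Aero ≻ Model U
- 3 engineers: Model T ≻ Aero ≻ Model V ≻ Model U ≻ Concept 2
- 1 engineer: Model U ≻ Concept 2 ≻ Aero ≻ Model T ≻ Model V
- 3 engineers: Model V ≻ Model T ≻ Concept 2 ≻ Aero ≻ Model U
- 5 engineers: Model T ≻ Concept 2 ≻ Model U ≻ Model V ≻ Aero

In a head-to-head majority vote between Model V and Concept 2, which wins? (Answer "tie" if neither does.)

Ballots ranking Model V above Concept 2: 3 + 3 = 6.
Ballots ranking Concept 2 above Model V: 19 − 6 = 13.
Concept 2 wins the head-to-head 13–6.

Concept 2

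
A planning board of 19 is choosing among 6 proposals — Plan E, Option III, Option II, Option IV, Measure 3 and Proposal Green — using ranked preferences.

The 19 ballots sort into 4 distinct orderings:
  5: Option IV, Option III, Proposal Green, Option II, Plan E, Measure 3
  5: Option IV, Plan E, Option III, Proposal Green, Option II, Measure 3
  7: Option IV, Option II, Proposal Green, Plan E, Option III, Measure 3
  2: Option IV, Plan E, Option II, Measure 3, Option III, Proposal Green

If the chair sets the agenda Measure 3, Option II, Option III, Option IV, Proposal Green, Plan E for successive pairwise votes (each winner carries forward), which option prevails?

Option IV

Round 1: Measure 3 vs Option II — 0–19, Option II advances.
Round 2: Option II vs Option III — 9–10, Option III advances.
Round 3: Option III vs Option IV — 0–19, Option IV advances.
Round 4: Option IV vs Proposal Green — 19–0, Option IV advances.
Round 5: Option IV vs Plan E — 19–0, Option IV advances.
Option IV survives the agenda.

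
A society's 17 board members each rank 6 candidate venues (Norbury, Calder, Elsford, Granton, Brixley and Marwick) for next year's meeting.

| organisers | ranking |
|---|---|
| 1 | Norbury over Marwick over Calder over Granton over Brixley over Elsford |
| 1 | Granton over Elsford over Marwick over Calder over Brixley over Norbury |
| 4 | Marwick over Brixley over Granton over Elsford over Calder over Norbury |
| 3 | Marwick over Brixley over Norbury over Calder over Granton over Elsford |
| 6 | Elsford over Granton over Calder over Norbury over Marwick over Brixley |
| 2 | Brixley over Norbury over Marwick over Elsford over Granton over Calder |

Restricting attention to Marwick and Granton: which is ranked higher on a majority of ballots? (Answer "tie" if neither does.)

Marwick

Ballots ranking Marwick above Granton: 1 + 4 + 3 + 2 = 10.
Ballots ranking Granton above Marwick: 17 − 10 = 7.
Marwick wins the head-to-head 10–7.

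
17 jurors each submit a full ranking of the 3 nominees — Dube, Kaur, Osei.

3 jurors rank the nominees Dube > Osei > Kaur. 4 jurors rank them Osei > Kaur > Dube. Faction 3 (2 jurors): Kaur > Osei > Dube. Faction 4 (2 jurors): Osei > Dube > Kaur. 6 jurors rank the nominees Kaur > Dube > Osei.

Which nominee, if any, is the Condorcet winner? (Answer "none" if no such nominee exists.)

Head-to-head results (17 jurors):
Dube vs Kaur: Dube is ranked higher on 3+2 = 5 ballots, Kaur on 12. Kaur wins 12–5.
Dube vs Osei: Dube is ranked higher on 3+6 = 9 ballots, Osei on 8. Dube wins 9–8.
Kaur vs Osei: Kaur is ranked higher on 2+6 = 8 ballots, Osei on 9. Osei wins 9–8.
Each nominee drops at least one matchup (Dube loses to Kaur; Kaur loses to Osei; Osei loses to Dube); the cycle Dube → Osei → Kaur → Dube rules out a Condorcet winner.

none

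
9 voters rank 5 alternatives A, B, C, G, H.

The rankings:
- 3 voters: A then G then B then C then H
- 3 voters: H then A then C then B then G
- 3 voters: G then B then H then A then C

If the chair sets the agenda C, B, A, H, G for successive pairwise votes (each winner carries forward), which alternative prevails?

Round 1: C vs B — 3–6, B advances.
Round 2: B vs A — 3–6, A advances.
Round 3: A vs H — 3–6, H advances.
Round 4: H vs G — 3–6, G advances.
G survives the agenda.

G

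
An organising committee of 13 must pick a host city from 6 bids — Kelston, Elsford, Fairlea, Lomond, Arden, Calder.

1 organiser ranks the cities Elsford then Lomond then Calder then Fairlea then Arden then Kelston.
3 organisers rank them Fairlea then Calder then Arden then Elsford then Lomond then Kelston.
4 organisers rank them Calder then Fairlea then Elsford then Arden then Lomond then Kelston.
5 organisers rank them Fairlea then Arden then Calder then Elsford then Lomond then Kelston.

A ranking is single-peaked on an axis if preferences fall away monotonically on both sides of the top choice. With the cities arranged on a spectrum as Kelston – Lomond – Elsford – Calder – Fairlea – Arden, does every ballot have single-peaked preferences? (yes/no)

Axis positions: Kelston=1, Lomond=2, Elsford=3, Calder=4, Fairlea=5, Arden=6.
Group 1 (peak Elsford at position 3): ranking walks positions 3-2-4-5-6-1, expanding outward from the peak — single-peaked.
Group 2 (peak Fairlea at position 5): ranking walks positions 5-4-6-3-2-1, expanding outward from the peak — single-peaked.
Group 3 (peak Calder at position 4): ranking walks positions 4-5-3-6-2-1, expanding outward from the peak — single-peaked.
Group 4 (peak Fairlea at position 5): ranking walks positions 5-6-4-3-2-1, expanding outward from the peak — single-peaked.
Every ranking is single-peaked on this axis.

yes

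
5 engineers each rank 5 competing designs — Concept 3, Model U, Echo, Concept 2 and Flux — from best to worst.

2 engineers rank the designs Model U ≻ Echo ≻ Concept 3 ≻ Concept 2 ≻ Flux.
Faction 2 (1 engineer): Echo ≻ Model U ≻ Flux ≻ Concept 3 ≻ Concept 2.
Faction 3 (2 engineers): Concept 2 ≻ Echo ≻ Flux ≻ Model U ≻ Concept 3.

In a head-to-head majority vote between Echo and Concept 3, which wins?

Echo

Ballots ranking Echo above Concept 3: 2 + 1 + 2 = 5.
Ballots ranking Concept 3 above Echo: 5 − 5 = 0.
Echo wins the head-to-head 5–0.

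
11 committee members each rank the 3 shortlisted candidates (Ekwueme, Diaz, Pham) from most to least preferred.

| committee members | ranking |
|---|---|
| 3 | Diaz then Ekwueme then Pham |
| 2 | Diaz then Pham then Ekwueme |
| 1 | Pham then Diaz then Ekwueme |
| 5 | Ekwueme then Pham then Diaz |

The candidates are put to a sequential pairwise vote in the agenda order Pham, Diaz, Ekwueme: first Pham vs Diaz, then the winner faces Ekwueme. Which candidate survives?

Ekwueme

Round 1: Pham vs Diaz — 6–5, Pham advances.
Round 2: Pham vs Ekwueme — 3–8, Ekwueme advances.
The agenda winner is Ekwueme.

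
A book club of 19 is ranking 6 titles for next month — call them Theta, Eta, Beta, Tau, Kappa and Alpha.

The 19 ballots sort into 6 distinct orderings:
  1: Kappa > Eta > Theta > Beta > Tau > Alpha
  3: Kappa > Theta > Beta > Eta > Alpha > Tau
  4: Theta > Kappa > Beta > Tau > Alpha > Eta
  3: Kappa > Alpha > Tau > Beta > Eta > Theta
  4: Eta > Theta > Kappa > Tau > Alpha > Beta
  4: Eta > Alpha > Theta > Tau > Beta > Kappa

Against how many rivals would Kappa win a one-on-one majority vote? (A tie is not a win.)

4

Kappa against each rival (19 members):
Kappa vs Theta: Kappa preferred on 1+3+3 = 7 ballots; Theta wins 12–7.
Kappa–Eta: Kappa 11–8.
Kappa vs Beta: Kappa preferred on 1+3+4+3+4 = 15 ballots; Kappa wins 15–4.
Kappa–Tau: Kappa 15–4.
Kappa vs Alpha: 15 to 4, Kappa.
Kappa beats Eta, Beta, Tau, Alpha; loses to Theta — 4 pairwise wins.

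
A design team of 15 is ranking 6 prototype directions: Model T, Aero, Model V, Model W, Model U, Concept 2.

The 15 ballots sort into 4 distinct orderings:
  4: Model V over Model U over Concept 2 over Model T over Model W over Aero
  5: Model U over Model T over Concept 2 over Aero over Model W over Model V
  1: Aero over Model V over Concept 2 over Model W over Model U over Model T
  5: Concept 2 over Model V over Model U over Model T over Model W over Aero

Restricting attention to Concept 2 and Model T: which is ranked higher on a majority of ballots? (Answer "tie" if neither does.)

Ballots ranking Concept 2 above Model T: 4 + 1 + 5 = 10.
Ballots ranking Model T above Concept 2: 15 − 10 = 5.
Concept 2 wins the head-to-head 10–5.

Concept 2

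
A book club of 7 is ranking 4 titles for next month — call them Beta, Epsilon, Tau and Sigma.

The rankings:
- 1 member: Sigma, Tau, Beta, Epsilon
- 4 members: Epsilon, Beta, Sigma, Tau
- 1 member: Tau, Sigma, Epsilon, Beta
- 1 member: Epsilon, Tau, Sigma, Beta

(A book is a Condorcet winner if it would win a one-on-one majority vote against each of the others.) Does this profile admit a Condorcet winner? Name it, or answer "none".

Epsilon

Check each pair by majority over 7 ballots:
Beta vs Epsilon: 1 to 6, Epsilon.
Beta vs Tau: Beta is ranked higher on 4 ballots, Tau on 3. Beta wins 4–3.
Beta vs Sigma: Beta preferred on 4 ballots; Beta wins 4–3.
Epsilon vs Tau: 5 to 2, Epsilon.
Epsilon vs Sigma: Epsilon is ranked higher on 4+1 = 5 ballots, Sigma on 2. Epsilon wins 5–2.
Tau vs Sigma: Tau is ranked higher on 1+1 = 2 ballots, Sigma on 5. Sigma wins 5–2.
Epsilon defeats every rival head-to-head and is the Condorcet winner.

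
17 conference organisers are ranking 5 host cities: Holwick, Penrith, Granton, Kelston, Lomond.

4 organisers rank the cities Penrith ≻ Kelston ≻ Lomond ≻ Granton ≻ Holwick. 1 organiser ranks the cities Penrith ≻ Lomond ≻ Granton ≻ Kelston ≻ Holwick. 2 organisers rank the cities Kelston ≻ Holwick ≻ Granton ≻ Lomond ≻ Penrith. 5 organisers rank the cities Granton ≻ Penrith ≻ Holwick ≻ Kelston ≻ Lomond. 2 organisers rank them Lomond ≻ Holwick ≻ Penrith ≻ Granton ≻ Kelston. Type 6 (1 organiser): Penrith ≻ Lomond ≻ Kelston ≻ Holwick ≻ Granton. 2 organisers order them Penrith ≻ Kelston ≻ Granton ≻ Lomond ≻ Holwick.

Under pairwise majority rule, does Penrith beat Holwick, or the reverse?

Penrith

Ballots ranking Penrith above Holwick: 4 + 1 + 5 + 1 + 2 = 13.
Ballots ranking Holwick above Penrith: 17 − 13 = 4.
Penrith wins the head-to-head 13–4.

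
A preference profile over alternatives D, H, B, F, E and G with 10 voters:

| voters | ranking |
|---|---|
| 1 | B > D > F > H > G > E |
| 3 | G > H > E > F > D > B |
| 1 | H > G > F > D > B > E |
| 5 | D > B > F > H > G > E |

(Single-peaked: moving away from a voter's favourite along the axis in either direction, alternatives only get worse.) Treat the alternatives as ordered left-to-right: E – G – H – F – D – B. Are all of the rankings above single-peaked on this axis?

Axis positions: E=1, G=2, H=3, F=4, D=5, B=6.
Group 1 (peak B at position 6): ranking walks positions 6-5-4-3-2-1, expanding outward from the peak — single-peaked.
Group 2 (peak G at position 2): ranking walks positions 2-3-1-4-5-6, expanding outward from the peak — single-peaked.
Group 3 (peak H at position 3): ranking walks positions 3-2-4-5-6-1, expanding outward from the peak — single-peaked.
Group 4 (peak D at position 5): ranking walks positions 5-6-4-3-2-1, expanding outward from the peak — single-peaked.
Every ranking is single-peaked on this axis.

yes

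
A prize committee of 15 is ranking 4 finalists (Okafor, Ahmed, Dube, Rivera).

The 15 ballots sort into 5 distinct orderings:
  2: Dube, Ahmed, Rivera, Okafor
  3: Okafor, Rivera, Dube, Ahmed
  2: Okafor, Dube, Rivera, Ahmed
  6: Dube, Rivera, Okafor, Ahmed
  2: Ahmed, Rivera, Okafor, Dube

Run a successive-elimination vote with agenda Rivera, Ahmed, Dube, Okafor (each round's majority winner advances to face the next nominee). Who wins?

Round 1: Rivera vs Ahmed — 11–4, Rivera advances.
Round 2: Rivera vs Dube — 5–10, Dube advances.
Round 3: Dube vs Okafor — 8–7, Dube advances.
Dube survives the agenda.

Dube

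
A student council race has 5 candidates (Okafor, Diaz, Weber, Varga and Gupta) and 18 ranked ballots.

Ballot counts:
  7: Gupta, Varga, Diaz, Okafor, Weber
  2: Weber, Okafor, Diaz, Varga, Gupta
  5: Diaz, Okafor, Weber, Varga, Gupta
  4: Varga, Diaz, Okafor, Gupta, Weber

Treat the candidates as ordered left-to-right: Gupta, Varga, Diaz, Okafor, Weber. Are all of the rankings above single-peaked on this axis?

yes

Axis positions: Gupta=1, Varga=2, Diaz=3, Okafor=4, Weber=5.
Group 1 (peak Gupta at position 1): ranking walks positions 1-2-3-4-5, expanding outward from the peak — single-peaked.
Group 2 (peak Weber at position 5): ranking walks positions 5-4-3-2-1, expanding outward from the peak — single-peaked.
Group 3 (peak Diaz at position 3): ranking walks positions 3-4-5-2-1, expanding outward from the peak — single-peaked.
Group 4 (peak Varga at position 2): ranking walks positions 2-3-4-1-5, expanding outward from the peak — single-peaked.
Every ranking is single-peaked on this axis.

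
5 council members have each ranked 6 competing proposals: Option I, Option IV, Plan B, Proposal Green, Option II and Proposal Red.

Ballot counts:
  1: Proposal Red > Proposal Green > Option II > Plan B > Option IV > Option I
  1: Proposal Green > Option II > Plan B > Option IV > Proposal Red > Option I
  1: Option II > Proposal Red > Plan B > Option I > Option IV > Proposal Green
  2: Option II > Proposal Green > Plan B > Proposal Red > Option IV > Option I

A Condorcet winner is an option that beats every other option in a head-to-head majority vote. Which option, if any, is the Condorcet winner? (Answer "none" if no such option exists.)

Option II

Head-to-head results (5 council members):
Option I vs Option IV: 1 for Option I, 4 for Option IV — Option IV by 4–1.
Option I vs Plan B: Option I is ranked higher on 0 ballots, Plan B on 5. Plan B wins 5–0.
Option I vs Proposal Green: 1 to 4, Proposal Green.
Option I vs Option II: Option I is ranked higher on 0 ballots, Option II on 5. Option II wins 5–0.
Option I vs Proposal Red: Option I preferred on 0 ballots; Proposal Red wins 5–0.
Option IV vs Plan B: Option IV preferred on 0 ballots; Plan B wins 5–0.
Option IV vs Proposal Green: Option IV is ranked higher on 1 ballot, Proposal Green on 4. Proposal Green wins 4–1.
Option IV vs Option II: 0 to 5, Option II.
Option IV vs Proposal Red: Option IV preferred on 1 ballot; Proposal Red wins 4–1.
Plan B vs Proposal Green: 1 to 4, Proposal Green.
Plan B vs Option II: Plan B preferred on 0 ballots; Option II wins 5–0.
Plan B vs Proposal Red: 3 to 2, Plan B.
Proposal Green vs Option II: 2 to 3, Option II.
Proposal Green vs Proposal Red: 1+2 = 3 for Proposal Green, 2 for Proposal Red — Proposal Green by 3–2.
Option II vs Proposal Red: Option II is ranked higher on 1+1+2 = 4 ballots, Proposal Red on 1. Option II wins 4–1.
Only Option II has no losses; Option II is the Condorcet winner.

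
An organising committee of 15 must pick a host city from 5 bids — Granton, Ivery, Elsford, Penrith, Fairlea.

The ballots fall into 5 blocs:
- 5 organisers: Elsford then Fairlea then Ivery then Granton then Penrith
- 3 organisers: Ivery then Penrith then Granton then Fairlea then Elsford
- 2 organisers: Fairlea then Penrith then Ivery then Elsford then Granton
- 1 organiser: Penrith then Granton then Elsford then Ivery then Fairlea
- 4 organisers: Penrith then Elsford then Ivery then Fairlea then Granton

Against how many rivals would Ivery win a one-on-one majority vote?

3

Ivery against each rival (15 organisers):
Ivery vs Granton: Ivery wins 14–1.
Ivery vs Elsford: 5 to 10, Elsford.
Ivery–Penrith: Ivery 8–7.
Ivery–Fairlea: Ivery 8–7.
Ivery beats Granton, Penrith, Fairlea; loses to Elsford — 3 pairwise wins.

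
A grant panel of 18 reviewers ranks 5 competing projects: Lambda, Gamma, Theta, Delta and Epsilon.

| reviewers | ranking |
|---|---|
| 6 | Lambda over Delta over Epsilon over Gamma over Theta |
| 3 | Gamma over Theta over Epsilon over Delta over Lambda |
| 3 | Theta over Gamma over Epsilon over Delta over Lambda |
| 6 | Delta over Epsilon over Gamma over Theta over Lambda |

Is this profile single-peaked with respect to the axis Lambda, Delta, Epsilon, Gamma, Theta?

yes

Axis positions: Lambda=1, Delta=2, Epsilon=3, Gamma=4, Theta=5.
Type 1 (peak Lambda at position 1): ranking walks positions 1-2-3-4-5, expanding outward from the peak — single-peaked.
Type 2 (peak Gamma at position 4): ranking walks positions 4-5-3-2-1, expanding outward from the peak — single-peaked.
Type 3 (peak Theta at position 5): ranking walks positions 5-4-3-2-1, expanding outward from the peak — single-peaked.
Type 4 (peak Delta at position 2): ranking walks positions 2-3-4-5-1, expanding outward from the peak — single-peaked.
Every ranking is single-peaked on this axis.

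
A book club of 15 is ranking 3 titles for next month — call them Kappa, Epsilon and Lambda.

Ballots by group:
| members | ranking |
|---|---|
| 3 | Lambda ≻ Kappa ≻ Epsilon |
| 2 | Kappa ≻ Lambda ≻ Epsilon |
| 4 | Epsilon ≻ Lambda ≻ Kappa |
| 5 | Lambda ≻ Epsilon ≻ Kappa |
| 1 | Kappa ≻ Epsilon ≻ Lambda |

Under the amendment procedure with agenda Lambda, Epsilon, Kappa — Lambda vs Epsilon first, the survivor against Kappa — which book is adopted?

Lambda

Round 1: Lambda vs Epsilon — 10–5, Lambda advances.
Round 2: Lambda vs Kappa — 12–3, Lambda advances.
The agenda winner is Lambda.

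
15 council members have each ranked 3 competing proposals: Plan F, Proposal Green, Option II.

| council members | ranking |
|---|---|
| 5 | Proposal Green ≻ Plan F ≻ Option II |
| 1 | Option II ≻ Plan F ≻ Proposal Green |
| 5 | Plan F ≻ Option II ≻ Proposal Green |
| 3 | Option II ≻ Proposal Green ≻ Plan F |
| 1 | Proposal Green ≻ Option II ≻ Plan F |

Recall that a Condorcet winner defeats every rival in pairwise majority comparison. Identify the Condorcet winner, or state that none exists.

none

Check each pair by majority over 15 ballots:
Plan F vs Proposal Green: Proposal Green, 9–6.
Plan F vs Option II: Plan F wins 10–5.
Proposal Green vs Option II: Option II wins 9–6.
Each option drops at least one matchup (Plan F loses to Proposal Green; Proposal Green loses to Option II; Option II loses to Plan F); the cycle Plan F > Option II > Proposal Green > Plan F rules out a Condorcet winner.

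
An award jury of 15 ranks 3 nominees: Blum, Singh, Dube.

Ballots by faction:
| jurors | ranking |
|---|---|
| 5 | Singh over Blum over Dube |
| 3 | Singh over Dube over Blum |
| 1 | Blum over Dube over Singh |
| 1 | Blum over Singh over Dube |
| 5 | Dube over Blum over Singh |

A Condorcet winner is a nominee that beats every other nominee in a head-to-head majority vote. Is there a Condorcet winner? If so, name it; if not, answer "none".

Head-to-head results (15 jurors):
Blum vs Singh: Blum preferred on 1+1+5 = 7 ballots; Singh wins 8–7.
Blum–Dube: Dube 8–7.
Singh vs Dube: 9 to 6, Singh.
Only Singh has no losses; Singh is the Condorcet winner.

Singh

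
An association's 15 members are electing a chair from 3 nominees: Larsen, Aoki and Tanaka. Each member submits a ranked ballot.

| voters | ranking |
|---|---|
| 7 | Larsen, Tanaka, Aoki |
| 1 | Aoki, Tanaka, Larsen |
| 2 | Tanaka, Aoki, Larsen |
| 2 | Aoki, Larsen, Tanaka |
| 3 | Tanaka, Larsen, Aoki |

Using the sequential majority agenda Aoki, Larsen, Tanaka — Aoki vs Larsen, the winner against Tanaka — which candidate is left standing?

Round 1: Aoki vs Larsen — 5–10, Larsen advances.
Round 2: Larsen vs Tanaka — 9–6, Larsen advances.
Larsen survives the agenda.

Larsen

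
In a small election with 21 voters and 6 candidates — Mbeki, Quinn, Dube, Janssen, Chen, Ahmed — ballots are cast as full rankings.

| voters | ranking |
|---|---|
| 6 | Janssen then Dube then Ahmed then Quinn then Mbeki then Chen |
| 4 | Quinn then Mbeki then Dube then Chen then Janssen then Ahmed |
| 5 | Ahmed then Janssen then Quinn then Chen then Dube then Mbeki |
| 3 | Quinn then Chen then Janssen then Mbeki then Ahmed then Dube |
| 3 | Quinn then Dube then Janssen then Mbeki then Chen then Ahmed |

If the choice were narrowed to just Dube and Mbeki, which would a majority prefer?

Dube

Ballots ranking Dube above Mbeki: 6 + 5 + 3 = 14.
Ballots ranking Mbeki above Dube: 21 − 14 = 7.
Dube wins the head-to-head 14–7.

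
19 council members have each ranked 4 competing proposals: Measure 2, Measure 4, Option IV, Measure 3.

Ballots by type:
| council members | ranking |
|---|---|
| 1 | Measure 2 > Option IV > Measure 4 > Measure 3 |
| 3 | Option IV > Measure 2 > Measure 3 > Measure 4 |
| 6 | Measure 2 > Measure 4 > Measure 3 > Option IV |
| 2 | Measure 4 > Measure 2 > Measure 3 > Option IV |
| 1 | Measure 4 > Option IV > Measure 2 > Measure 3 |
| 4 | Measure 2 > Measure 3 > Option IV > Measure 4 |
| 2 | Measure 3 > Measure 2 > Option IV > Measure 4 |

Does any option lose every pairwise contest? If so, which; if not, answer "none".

Pairwise majorities:
Measure 2 vs Measure 4: Measure 2 preferred on 1+3+6+4+2 = 16 ballots; Measure 2 wins 16–3.
Measure 2 vs Option IV: Measure 2, 15–4.
Measure 2–Measure 3: Measure 2 17–2.
Measure 4–Option IV: Option IV 10–9.
Measure 4 vs Measure 3: Measure 4, 10–9.
Option IV vs Measure 3: Option IV preferred on 1+3+1 = 5 ballots; Measure 3 wins 14–5.
Every option wins at least one matchup (Measure 2 beats Measure 4; Measure 4 beats Measure 3; Option IV beats Measure 4; Measure 3 beats Option IV), so there is no Condorcet loser.

none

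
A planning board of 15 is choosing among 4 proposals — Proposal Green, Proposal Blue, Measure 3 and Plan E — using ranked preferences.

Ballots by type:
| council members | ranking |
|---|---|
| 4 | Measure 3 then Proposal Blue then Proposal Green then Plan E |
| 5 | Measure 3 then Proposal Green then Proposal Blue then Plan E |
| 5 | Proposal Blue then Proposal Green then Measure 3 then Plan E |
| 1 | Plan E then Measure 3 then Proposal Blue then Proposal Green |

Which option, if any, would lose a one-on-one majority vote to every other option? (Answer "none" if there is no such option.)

Head-to-head results (15 council members):
Proposal Green vs Proposal Blue: Proposal Green is ranked higher on 5 ballots, Proposal Blue on 10. Proposal Blue wins 10–5.
Proposal Green vs Measure 3: Proposal Green is ranked higher on 5 ballots, Measure 3 on 10. Measure 3 wins 10–5.
Proposal Green vs Plan E: Proposal Green is ranked higher on 4+5+5 = 14 ballots, Plan E on 1. Proposal Green wins 14–1.
Proposal Blue vs Measure 3: Proposal Blue is ranked higher on 5 ballots, Measure 3 on 10. Measure 3 wins 10–5.
Proposal Blue vs Plan E: Proposal Blue wins 14–1.
Measure 3–Plan E: Measure 3 14–1.
Plan E is beaten in every head-to-head and is the Condorcet loser.

Plan E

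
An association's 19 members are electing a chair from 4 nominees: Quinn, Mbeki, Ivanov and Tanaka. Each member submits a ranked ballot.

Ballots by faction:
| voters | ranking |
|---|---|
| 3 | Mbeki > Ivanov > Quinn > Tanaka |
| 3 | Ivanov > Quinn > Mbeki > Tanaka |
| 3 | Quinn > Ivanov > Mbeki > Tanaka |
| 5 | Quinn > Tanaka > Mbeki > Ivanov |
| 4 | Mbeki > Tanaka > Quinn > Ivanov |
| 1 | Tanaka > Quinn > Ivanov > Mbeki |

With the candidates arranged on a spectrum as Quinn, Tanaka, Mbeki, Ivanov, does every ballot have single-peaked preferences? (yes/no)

Axis positions: Quinn=1, Tanaka=2, Mbeki=3, Ivanov=4.
Faction 1: ranking walks positions 3-4-1-2; Quinn is ranked above Tanaka even though Tanaka lies between Quinn and the peak Mbeki on the axis — preferences dip and rise again. Not single-peaked.
Faction 2: ranking walks positions 4-1-3-2; Quinn is ranked above Mbeki even though Mbeki lies between Quinn and the peak Ivanov on the axis — preferences dip and rise again. Not single-peaked.
Faction 3: ranking walks positions 1-4-3-2; Ivanov is ranked above Tanaka even though Tanaka lies between Ivanov and the peak Quinn on the axis — preferences dip and rise again. Not single-peaked.
Faction 4 (peak Quinn at position 1): ranking walks positions 1-2-3-4, expanding outward from the peak — single-peaked.
Faction 5 (peak Mbeki at position 3): ranking walks positions 3-2-1-4, expanding outward from the peak — single-peaked.
Faction 6: ranking walks positions 2-1-4-3; Ivanov is ranked above Mbeki even though Mbeki lies between Ivanov and the peak Tanaka on the axis — preferences dip and rise again. Not single-peaked.
Faction 1 violates single-peakedness, so the profile is not single-peaked on this axis.

no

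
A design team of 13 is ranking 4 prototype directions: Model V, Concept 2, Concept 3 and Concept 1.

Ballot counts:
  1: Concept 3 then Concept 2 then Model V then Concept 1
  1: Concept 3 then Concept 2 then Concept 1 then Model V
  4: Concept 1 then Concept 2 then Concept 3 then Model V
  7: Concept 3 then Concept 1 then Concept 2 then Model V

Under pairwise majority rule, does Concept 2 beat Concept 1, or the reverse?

Ballots ranking Concept 2 above Concept 1: 1 + 1 = 2.
Ballots ranking Concept 1 above Concept 2: 13 − 2 = 11.
Concept 1 wins the head-to-head 11–2.

Concept 1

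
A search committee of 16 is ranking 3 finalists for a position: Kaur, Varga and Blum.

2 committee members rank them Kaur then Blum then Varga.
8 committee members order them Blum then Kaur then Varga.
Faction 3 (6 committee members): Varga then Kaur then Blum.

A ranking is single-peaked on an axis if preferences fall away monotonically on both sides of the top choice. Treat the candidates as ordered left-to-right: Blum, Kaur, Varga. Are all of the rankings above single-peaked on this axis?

yes

Axis positions: Blum=1, Kaur=2, Varga=3.
Faction 1 (peak Kaur at position 2): ranking walks positions 2-1-3, expanding outward from the peak — single-peaked.
Faction 2 (peak Blum at position 1): ranking walks positions 1-2-3, expanding outward from the peak — single-peaked.
Faction 3 (peak Varga at position 3): ranking walks positions 3-2-1, expanding outward from the peak — single-peaked.
Every ranking is single-peaked on this axis.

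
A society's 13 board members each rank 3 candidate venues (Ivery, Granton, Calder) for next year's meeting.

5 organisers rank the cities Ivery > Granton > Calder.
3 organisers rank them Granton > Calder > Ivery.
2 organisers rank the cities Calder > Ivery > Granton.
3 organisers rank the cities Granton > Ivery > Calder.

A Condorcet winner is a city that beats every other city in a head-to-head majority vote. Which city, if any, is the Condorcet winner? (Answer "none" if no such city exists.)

Ivery

Pairwise majorities:
Ivery vs Granton: Ivery, 7–6.
Ivery vs Calder: Ivery, 8–5.
Granton vs Calder: Granton wins 11–2.
Ivery wins every pairwise contest, so Ivery is the Condorcet winner.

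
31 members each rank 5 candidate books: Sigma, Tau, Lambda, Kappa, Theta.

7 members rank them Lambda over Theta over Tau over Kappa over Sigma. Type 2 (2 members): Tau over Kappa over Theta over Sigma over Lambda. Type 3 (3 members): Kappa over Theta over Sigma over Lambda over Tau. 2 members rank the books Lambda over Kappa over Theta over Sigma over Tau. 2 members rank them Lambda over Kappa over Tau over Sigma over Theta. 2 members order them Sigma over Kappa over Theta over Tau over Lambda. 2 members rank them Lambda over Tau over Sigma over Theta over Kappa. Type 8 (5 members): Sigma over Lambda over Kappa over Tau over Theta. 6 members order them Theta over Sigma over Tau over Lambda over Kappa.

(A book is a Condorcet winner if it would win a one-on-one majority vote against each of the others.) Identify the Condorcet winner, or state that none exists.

none

Head-to-head results (31 members):
Sigma vs Tau: 18 to 13, Sigma.
Sigma vs Lambda: 18 to 13, Sigma.
Sigma–Kappa: Kappa 16–15.
Sigma–Theta: Theta 20–11.
Tau vs Lambda: Tau preferred on 2+2+6 = 10 ballots; Lambda wins 21–10.
Tau vs Kappa: Tau is ranked higher on 7+2+2+6 = 17 ballots, Kappa on 14. Tau wins 17–14.
Tau vs Theta: 11 to 20, Theta.
Lambda vs Kappa: Lambda, 24–7.
Lambda vs Theta: Lambda is ranked higher on 7+2+2+2+5 = 18 ballots, Theta on 13. Lambda wins 18–13.
Kappa vs Theta: 2+3+2+2+2+5 = 16 for Kappa, 15 for Theta — Kappa by 16–15.
Each book drops at least one matchup (Sigma loses to Kappa; Tau loses to Sigma; Lambda loses to Sigma; Kappa loses to Tau; Theta loses to Lambda); the cycle Sigma → Tau → Kappa → Sigma rules out a Condorcet winner.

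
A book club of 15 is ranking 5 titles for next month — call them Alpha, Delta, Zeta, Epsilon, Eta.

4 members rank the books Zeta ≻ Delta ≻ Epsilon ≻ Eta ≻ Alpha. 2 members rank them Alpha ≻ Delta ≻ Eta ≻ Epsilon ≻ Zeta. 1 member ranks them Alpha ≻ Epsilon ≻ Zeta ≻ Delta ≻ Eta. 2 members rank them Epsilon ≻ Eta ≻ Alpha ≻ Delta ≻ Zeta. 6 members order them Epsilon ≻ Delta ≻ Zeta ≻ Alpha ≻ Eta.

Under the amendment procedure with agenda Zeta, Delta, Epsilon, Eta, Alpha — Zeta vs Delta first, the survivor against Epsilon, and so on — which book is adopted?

Round 1: Zeta vs Delta — 5–10, Delta advances.
Round 2: Delta vs Epsilon — 6–9, Epsilon advances.
Round 3: Epsilon vs Eta — 13–2, Epsilon advances.
Round 4: Epsilon vs Alpha — 12–3, Epsilon advances.
The agenda winner is Epsilon.

Epsilon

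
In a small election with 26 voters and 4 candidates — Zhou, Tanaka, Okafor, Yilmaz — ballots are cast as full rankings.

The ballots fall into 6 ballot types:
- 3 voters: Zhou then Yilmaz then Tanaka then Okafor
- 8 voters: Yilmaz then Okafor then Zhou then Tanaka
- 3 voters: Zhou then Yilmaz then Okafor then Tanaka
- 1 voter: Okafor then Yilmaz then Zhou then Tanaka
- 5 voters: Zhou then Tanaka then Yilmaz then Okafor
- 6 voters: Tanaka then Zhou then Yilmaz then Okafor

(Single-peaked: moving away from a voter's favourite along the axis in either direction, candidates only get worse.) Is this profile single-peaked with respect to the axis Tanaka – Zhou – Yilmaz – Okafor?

yes

Axis positions: Tanaka=1, Zhou=2, Yilmaz=3, Okafor=4.
Ballot type 1 (peak Zhou at position 2): ranking walks positions 2-3-1-4, expanding outward from the peak — single-peaked.
Ballot type 2 (peak Yilmaz at position 3): ranking walks positions 3-4-2-1, expanding outward from the peak — single-peaked.
Ballot type 3 (peak Zhou at position 2): ranking walks positions 2-3-4-1, expanding outward from the peak — single-peaked.
Ballot type 4 (peak Okafor at position 4): ranking walks positions 4-3-2-1, expanding outward from the peak — single-peaked.
Ballot type 5 (peak Zhou at position 2): ranking walks positions 2-1-3-4, expanding outward from the peak — single-peaked.
Ballot type 6 (peak Tanaka at position 1): ranking walks positions 1-2-3-4, expanding outward from the peak — single-peaked.
Every ranking is single-peaked on this axis.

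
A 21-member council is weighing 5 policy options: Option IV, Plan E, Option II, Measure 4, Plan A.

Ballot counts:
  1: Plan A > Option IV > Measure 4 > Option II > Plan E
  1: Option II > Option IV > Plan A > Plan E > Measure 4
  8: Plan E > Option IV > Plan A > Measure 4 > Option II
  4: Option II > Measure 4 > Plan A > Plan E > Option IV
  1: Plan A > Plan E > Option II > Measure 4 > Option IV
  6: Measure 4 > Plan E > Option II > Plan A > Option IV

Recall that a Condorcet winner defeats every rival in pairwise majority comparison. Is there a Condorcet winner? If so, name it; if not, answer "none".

Pairwise majorities:
Option IV vs Plan E: Plan E, 19–2.
Option IV–Option II: Option II 12–9.
Option IV–Measure 4: Measure 4 11–10.
Option IV vs Plan A: Plan A, 12–9.
Plan E–Option II: Plan E 15–6.
Plan E vs Measure 4: Measure 4 wins 11–10.
Plan E–Plan A: Plan E 14–7.
Option II vs Measure 4: Measure 4, 15–6.
Option II vs Plan A: Option II wins 11–10.
Measure 4 vs Plan A: Plan A wins 11–10.
Every option loses at least once (Option IV loses to Plan E; Plan E loses to Measure 4; Option II loses to Plan E; Measure 4 loses to Plan A; Plan A loses to Plan E). The majority relation contains the cycle Plan E → Plan A → Measure 4 → Plan E, so there is no Condorcet winner.

none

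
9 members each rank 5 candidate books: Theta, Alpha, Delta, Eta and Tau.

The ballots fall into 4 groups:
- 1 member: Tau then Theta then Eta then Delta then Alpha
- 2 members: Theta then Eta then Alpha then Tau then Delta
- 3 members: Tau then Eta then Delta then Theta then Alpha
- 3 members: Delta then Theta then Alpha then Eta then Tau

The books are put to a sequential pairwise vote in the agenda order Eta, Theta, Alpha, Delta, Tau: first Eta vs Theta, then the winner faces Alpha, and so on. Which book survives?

Tau

Round 1: Eta vs Theta — 3–6, Theta advances.
Round 2: Theta vs Alpha — 9–0, Theta advances.
Round 3: Theta vs Delta — 3–6, Delta advances.
Round 4: Delta vs Tau — 3–6, Tau advances.
Tau survives the agenda.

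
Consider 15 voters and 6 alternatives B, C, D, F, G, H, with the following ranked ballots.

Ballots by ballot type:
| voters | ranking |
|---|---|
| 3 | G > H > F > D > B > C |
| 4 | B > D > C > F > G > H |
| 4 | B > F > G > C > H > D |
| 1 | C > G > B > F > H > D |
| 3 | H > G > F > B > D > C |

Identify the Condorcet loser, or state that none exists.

none

Head-to-head results (15 voters):
B vs C: B wins 14–1.
B vs D: 4+4+1+3 = 12 for B, 3 for D — B by 12–3.
B vs F: B, 9–6.
B vs G: B wins 8–7.
B vs H: 9 to 6, B.
C–D: D 10–5.
C vs F: C preferred on 4+1 = 5 ballots; F wins 10–5.
C vs G: G, 10–5.
C vs H: 4+4+1 = 9 for C, 6 for H — C by 9–6.
D vs F: D preferred on 4 ballots; F wins 11–4.
D–G: G 11–4.
D vs H: 4 for D, 11 for H — H by 11–4.
F vs G: F, 8–7.
F vs H: F, 9–6.
G vs H: 12 to 3, G.
Each alternative has at least one pairwise win (B beats C; C beats H; D beats C; F beats C; G beats C; H beats D) — no Condorcet loser.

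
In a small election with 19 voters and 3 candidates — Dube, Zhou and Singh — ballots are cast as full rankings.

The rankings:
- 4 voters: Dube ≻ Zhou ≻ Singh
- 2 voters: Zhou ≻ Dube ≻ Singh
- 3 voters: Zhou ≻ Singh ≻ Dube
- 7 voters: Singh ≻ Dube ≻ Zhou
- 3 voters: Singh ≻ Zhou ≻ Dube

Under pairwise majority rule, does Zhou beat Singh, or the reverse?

Singh

Ballots ranking Zhou above Singh: 4 + 2 + 3 = 9.
Ballots ranking Singh above Zhou: 19 − 9 = 10.
Singh wins the head-to-head 10–9.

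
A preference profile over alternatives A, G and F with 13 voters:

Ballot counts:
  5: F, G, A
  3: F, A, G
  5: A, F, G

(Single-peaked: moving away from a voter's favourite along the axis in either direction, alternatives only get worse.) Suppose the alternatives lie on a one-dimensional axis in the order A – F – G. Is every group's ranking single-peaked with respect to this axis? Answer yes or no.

yes

Axis positions: A=1, F=2, G=3.
Group 1 (peak F at position 2): ranking walks positions 2-3-1, expanding outward from the peak — single-peaked.
Group 2 (peak F at position 2): ranking walks positions 2-1-3, expanding outward from the peak — single-peaked.
Group 3 (peak A at position 1): ranking walks positions 1-2-3, expanding outward from the peak — single-peaked.
Every ranking is single-peaked on this axis.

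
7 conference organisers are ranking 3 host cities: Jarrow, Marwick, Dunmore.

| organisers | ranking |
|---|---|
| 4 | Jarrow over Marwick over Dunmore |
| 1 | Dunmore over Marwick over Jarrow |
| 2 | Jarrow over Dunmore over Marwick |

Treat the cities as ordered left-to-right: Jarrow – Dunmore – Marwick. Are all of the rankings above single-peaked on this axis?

no

Axis positions: Jarrow=1, Dunmore=2, Marwick=3.
Type 1: ranking walks positions 1-3-2; Marwick is ranked above Dunmore even though Dunmore lies between Marwick and the peak Jarrow on the axis — preferences dip and rise again. Not single-peaked.
Type 2 (peak Dunmore at position 2): ranking walks positions 2-3-1, expanding outward from the peak — single-peaked.
Type 3 (peak Jarrow at position 1): ranking walks positions 1-2-3, expanding outward from the peak — single-peaked.
Type 1 violates single-peakedness, so the profile is not single-peaked on this axis.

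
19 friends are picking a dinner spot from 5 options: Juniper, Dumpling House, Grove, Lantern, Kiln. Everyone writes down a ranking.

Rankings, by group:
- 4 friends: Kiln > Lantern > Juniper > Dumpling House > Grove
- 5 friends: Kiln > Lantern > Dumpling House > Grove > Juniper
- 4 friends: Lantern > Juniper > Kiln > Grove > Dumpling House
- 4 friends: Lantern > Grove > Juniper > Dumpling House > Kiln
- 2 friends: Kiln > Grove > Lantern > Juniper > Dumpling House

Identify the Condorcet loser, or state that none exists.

Dumpling House

Pairwise majorities:
Juniper vs Dumpling House: Juniper preferred on 4+4+4+2 = 14 ballots; Juniper wins 14–5.
Juniper vs Grove: Grove, 11–8.
Juniper vs Lantern: 0 to 19, Lantern.
Juniper vs Kiln: 8 to 11, Kiln.
Dumpling House vs Grove: Grove, 10–9.
Dumpling House vs Lantern: 0 to 19, Lantern.
Dumpling House vs Kiln: Kiln wins 15–4.
Grove vs Lantern: 2 for Grove, 17 for Lantern — Lantern by 17–2.
Grove–Kiln: Kiln 15–4.
Lantern vs Kiln: Lantern is ranked higher on 4+4 = 8 ballots, Kiln on 11. Kiln wins 11–8.
Dumpling House loses to every other restaurant — it is the Condorcet loser.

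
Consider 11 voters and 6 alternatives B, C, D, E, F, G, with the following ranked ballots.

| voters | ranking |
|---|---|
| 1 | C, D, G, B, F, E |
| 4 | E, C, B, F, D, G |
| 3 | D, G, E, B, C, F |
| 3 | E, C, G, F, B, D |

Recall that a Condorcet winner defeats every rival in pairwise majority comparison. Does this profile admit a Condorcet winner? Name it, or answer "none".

Head-to-head results (11 voters):
B vs C: 3 to 8, C.
B vs D: B is ranked higher on 4+3 = 7 ballots, D on 4. B wins 7–4.
B vs E: 1 to 10, E.
B vs F: B preferred on 1+4+3 = 8 ballots; B wins 8–3.
B vs G: B is ranked higher on 4 ballots, G on 7. G wins 7–4.
C vs D: C is ranked higher on 1+4+3 = 8 ballots, D on 3. C wins 8–3.
C vs E: 1 for C, 10 for E — E by 10–1.
C vs F: 1+4+3+3 = 11 for C, 0 for F — C by 11–0.
C vs G: 8 to 3, C.
D vs E: 1+3 = 4 for D, 7 for E — E by 7–4.
D vs F: 1+3 = 4 for D, 7 for F — F by 7–4.
D vs G: D preferred on 1+4+3 = 8 ballots; D wins 8–3.
E vs F: 10 to 1, E.
E vs G: 4+3 = 7 for E, 4 for G — E by 7–4.
F vs G: 4 to 7, G.
E defeats every rival head-to-head and is the Condorcet winner.

E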